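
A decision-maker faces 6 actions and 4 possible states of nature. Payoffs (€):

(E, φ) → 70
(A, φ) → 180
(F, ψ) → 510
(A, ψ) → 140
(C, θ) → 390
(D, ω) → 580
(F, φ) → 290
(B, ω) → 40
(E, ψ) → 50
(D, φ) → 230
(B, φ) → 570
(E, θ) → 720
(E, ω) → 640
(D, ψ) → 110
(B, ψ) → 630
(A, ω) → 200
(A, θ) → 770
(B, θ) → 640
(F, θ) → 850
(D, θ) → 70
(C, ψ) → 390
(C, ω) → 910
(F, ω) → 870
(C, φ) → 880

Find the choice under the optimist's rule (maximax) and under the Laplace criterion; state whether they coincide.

maximax → C; laplace → C (agree)

Row maxima: A=770, B=640, C=910, D=580, E=720, F=870
Best best-case = 910 → C.
Row averages: A=322.5, B=470, C=642.5, D=247.5, E=370, F=630
Highest average = 642.5 → C.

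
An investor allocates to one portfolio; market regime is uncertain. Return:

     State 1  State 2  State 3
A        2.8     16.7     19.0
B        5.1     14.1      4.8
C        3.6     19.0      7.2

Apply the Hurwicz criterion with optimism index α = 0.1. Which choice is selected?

B

A: 0.1·19.0 + 0.9·2.8 = 4.42
B: 0.1·14.1 + 0.9·4.8 = 5.73
C: 0.1·19.0 + 0.9·3.6 = 5.14
Highest Hurwicz score = 5.73 → B.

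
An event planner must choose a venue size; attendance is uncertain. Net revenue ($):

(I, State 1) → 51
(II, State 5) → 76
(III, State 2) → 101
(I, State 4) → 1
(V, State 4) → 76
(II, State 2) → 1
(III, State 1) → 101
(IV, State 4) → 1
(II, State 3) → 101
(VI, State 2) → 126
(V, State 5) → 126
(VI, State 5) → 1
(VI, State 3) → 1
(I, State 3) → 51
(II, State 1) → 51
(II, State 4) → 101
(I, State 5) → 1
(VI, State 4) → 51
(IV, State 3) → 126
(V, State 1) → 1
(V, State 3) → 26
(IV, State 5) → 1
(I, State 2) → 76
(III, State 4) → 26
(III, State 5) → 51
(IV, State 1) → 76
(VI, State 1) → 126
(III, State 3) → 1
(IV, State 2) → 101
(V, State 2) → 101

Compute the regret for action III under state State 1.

25

Best payoff under State 1 is 126.
Regret = 126 − 101 = 25.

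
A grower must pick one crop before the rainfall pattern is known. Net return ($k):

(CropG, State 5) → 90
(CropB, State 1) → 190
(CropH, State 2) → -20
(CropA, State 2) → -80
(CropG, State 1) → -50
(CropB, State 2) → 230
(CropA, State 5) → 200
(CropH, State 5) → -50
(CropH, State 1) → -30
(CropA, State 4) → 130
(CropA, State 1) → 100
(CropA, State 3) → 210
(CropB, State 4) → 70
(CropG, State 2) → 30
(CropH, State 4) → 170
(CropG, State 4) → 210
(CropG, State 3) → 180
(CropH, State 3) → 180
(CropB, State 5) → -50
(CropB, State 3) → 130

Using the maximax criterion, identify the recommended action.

Row maxima: CropH=180, CropA=210, CropB=230, CropG=210
Best best-case = 230 → CropB.

CropB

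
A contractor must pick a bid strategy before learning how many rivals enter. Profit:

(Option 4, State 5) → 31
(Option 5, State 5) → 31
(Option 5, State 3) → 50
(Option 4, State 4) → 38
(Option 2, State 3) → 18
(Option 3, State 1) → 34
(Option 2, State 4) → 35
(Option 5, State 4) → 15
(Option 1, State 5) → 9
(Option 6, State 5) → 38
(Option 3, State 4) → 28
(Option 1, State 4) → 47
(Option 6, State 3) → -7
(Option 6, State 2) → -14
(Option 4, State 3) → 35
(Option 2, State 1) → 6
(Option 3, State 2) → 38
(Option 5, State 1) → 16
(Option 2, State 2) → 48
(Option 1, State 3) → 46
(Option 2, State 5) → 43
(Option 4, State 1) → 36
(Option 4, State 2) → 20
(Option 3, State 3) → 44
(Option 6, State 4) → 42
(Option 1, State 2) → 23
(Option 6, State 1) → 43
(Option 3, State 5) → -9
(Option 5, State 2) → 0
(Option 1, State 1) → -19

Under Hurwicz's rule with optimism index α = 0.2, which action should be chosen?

Option 1: 0.2·47 + 0.8·(-19) = -5.8
Option 2: 0.2·48 + 0.8·6 = 14.4
Option 3: 0.2·44 + 0.8·(-9) = 1.6
Option 4: 0.2·38 + 0.8·20 = 23.6
Option 5: 0.2·50 + 0.8·0 = 10
Option 6: 0.2·43 + 0.8·(-14) = -2.6
Highest Hurwicz score = 23.6 → Option 4.

Option 4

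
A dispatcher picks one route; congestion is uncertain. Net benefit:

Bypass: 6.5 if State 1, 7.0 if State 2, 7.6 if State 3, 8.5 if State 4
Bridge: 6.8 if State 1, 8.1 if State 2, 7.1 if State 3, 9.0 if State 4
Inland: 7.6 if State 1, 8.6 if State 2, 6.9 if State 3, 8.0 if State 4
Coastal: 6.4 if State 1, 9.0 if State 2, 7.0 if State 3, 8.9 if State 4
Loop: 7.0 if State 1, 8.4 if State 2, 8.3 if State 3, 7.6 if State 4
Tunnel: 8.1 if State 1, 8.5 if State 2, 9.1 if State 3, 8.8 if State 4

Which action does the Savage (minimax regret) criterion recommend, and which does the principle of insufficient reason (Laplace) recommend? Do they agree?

minimax regret → Tunnel; laplace → Tunnel (agree)

Column bests: State 1=8.1, State 2=9.0, State 3=9.1, State 4=9.0.
Bypass regrets: 1.6, 2.0, 1.5, 0.5 → max 2.0
Bridge regrets: 1.3, 0.9, 2.0, 0.0 → max 2.0
Inland regrets: 0.5, 0.4, 2.2, 1.0 → max 2.2
Coastal regrets: 1.7, 0.0, 2.1, 0.1 → max 2.1
Loop regrets: 1.1, 0.6, 0.8, 1.4 → max 1.4
Tunnel regrets: 0.0, 0.5, 0.0, 0.2 → max 0.5
Smallest max regret = 0.5 → Tunnel.
Row averages: Bypass=7.4, Bridge=7.75, Inland=7.775, Coastal=7.825, Loop=7.825, Tunnel=8.625
Highest average = 8.625 → Tunnel.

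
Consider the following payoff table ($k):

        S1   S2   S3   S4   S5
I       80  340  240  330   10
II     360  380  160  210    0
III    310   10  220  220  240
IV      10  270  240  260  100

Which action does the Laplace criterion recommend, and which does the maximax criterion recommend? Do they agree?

laplace → II; maximax → II (agree)

Row averages: I=200, II=222, III=200, IV=176
Highest average = 222 → II.
Row maxima: I=340, II=380, III=310, IV=270
Best best-case = 380 → II.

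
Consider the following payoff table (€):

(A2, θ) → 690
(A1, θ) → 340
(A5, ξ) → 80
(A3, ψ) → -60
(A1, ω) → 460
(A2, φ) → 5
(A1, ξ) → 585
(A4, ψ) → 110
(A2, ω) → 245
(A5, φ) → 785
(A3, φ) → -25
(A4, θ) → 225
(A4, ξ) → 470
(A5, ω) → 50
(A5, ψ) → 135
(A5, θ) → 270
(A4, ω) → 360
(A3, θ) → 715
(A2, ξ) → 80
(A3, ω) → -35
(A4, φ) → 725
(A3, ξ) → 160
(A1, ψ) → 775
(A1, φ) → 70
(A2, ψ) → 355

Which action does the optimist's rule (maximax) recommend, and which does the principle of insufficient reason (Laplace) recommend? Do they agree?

maximax → A5; laplace → A1 (disagree)

Row maxima: A1=775, A2=690, A3=715, A4=725, A5=785
Best best-case = 785 → A5.
Row averages: A1=446, A2=275, A3=151, A4=378, A5=264
Highest average = 446 → A1.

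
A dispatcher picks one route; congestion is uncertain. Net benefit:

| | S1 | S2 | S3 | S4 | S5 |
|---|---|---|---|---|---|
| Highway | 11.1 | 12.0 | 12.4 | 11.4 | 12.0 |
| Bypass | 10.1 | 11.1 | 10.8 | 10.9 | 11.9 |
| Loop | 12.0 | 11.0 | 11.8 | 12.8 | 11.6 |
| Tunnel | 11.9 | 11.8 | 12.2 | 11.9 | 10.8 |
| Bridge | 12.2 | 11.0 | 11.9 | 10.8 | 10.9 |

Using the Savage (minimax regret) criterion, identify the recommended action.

Column bests: S1=12.2, S2=12.0, S3=12.4, S4=12.8, S5=12.0.
Highway regrets: 1.1, 0.0, 0.0, 1.4, 0.0 → max 1.4
Bypass regrets: 2.1, 0.9, 1.6, 1.9, 0.1 → max 2.1
Loop regrets: 0.2, 1.0, 0.6, 0.0, 0.4 → max 1.0
Tunnel regrets: 0.3, 0.2, 0.2, 0.9, 1.2 → max 1.2
Bridge regrets: 0.0, 1.0, 0.5, 2.0, 1.1 → max 2.0
Smallest max regret = 1.0 → Loop.

Loop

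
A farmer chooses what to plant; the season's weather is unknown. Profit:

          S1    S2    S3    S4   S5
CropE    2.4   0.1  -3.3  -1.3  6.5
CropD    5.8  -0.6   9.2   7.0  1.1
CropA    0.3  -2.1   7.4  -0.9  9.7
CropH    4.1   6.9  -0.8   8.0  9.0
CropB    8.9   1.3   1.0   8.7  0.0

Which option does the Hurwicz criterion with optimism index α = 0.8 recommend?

CropA

CropE: 0.8·6.5 + 0.2·(-3.3) = 4.54
CropD: 0.8·9.2 + 0.2·(-0.6) = 7.24
CropA: 0.8·9.7 + 0.2·(-2.1) = 7.34
CropH: 0.8·9.0 + 0.2·(-0.8) = 7.04
CropB: 0.8·8.9 + 0.2·0.0 = 7.12
Highest Hurwicz score = 7.34 → CropA.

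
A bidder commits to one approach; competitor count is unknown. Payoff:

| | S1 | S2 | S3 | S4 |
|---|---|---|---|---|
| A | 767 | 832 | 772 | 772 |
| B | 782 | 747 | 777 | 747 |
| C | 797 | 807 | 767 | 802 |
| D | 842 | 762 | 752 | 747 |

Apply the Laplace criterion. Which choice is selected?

Row averages: A=785.75, B=763.25, C=793.25, D=775.75
Highest average = 793.25 → C.

C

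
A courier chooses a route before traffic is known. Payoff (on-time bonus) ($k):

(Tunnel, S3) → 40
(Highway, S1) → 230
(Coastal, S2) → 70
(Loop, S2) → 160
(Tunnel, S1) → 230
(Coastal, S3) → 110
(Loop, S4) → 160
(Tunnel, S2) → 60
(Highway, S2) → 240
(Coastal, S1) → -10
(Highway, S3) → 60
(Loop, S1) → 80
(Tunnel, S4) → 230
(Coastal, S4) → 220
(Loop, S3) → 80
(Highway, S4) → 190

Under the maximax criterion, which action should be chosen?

Row maxima: Coastal=220, Highway=240, Loop=160, Tunnel=230
Best best-case = 240 → Highway.

Highway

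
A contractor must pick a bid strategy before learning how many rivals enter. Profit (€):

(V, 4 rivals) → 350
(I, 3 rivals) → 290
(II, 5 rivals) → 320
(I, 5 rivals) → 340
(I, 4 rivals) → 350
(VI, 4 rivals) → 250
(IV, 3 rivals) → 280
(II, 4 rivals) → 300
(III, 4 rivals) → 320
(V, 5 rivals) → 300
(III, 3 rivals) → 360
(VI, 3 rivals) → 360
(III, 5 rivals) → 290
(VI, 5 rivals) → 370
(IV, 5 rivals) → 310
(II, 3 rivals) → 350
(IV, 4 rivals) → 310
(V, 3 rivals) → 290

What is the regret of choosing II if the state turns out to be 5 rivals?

Best payoff under 5 rivals is 370.
Regret = 370 − 320 = 50.

50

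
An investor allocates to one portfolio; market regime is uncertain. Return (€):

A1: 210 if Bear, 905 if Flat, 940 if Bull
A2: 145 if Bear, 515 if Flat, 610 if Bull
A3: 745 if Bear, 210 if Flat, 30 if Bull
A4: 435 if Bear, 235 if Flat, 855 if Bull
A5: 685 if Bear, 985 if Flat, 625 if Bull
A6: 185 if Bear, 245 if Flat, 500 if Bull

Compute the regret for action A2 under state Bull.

330

Best payoff under Bull is 940.
Regret = 940 − 610 = 330.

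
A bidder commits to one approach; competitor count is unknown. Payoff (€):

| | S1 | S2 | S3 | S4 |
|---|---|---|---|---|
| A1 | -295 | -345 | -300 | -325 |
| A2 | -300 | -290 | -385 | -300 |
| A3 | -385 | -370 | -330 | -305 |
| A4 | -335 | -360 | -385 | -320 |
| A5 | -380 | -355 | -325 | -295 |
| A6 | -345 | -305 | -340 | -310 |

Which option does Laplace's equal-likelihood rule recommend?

A1

Row averages: A1=-316.25, A2=-318.75, A3=-347.5, A4=-350, A5=-338.75, A6=-325
Highest average = -316.25 → A1.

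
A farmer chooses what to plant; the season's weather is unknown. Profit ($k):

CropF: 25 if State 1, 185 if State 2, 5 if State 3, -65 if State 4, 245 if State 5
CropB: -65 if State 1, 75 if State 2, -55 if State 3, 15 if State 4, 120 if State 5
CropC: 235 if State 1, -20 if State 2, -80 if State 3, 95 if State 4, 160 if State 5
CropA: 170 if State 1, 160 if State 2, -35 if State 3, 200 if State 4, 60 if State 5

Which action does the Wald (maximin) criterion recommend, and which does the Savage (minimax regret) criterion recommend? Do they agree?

maximin → CropA; minimax regret → CropA (agree)

Row minima: CropF=-65, CropB=-65, CropC=-80, CropA=-35
Best worst-case = -35 → CropA.
Column bests: State 1=235, State 2=185, State 3=5, State 4=200, State 5=245.
CropF regrets: 210, 0, 0, 265, 0 → max 265
CropB regrets: 300, 110, 60, 185, 125 → max 300
CropC regrets: 0, 205, 85, 105, 85 → max 205
CropA regrets: 65, 25, 40, 0, 185 → max 185
Smallest max regret = 185 → CropA.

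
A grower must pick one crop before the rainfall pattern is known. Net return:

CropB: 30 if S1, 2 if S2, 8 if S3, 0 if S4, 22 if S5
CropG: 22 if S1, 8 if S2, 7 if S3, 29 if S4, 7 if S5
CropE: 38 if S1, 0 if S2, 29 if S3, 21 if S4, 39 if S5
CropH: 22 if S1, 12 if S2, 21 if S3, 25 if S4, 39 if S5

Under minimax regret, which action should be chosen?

Column bests: S1=38, S2=12, S3=29, S4=29, S5=39.
CropB regrets: 8, 10, 21, 29, 17 → max 29
CropG regrets: 16, 4, 22, 0, 32 → max 32
CropE regrets: 0, 12, 0, 8, 0 → max 12
CropH regrets: 16, 0, 8, 4, 0 → max 16
Smallest max regret = 12 → CropE.

CropE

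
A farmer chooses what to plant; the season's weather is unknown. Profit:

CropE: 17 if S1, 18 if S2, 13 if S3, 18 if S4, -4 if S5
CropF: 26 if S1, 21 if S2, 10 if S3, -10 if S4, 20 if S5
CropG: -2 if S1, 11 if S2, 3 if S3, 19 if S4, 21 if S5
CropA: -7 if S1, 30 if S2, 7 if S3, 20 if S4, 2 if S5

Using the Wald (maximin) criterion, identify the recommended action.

Row minima: CropE=-4, CropF=-10, CropG=-2, CropA=-7
Best worst-case = -2 → CropG.

CropG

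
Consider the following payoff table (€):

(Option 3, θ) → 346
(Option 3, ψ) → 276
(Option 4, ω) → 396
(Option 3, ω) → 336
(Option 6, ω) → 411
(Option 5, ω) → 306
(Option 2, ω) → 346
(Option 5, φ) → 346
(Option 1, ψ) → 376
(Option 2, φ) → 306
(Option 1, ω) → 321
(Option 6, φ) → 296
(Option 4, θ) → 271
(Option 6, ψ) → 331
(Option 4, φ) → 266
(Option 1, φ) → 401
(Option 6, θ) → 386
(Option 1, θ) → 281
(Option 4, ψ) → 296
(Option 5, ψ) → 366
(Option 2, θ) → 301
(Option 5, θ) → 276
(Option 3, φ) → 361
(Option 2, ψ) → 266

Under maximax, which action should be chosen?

Option 6

Row maxima: Option 1=401, Option 2=346, Option 3=361, Option 4=396, Option 5=366, Option 6=411
Best best-case = 411 → Option 6.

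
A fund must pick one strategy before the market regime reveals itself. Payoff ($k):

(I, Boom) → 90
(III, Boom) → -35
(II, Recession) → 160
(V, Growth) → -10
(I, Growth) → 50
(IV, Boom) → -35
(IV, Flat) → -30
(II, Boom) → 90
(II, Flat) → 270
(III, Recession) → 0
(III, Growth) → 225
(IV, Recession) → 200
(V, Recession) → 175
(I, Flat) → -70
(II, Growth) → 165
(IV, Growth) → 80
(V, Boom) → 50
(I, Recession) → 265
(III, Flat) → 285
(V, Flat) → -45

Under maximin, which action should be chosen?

II

Row minima: I=-70, II=90, III=-35, IV=-35, V=-45
Best worst-case = 90 → II.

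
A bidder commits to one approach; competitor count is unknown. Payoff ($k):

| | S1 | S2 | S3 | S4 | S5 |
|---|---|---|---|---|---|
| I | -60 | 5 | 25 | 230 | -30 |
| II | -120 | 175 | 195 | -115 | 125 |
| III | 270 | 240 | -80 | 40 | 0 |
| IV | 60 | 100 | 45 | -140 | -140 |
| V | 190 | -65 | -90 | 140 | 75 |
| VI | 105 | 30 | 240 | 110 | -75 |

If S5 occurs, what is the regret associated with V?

50

Best payoff under S5 is 125.
Regret = 125 − 75 = 50.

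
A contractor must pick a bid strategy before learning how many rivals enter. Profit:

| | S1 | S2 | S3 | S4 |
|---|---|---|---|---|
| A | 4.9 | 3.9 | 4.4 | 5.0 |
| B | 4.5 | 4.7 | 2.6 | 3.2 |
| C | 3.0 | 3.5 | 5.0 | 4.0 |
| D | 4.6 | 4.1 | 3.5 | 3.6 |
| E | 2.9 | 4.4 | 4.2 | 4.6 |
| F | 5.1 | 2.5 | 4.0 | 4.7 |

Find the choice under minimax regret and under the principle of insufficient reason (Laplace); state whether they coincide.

Column bests: S1=5.1, S2=4.7, S3=5.0, S4=5.0.
A regrets: 0.2, 0.8, 0.6, 0.0 → max 0.8
B regrets: 0.6, 0.0, 2.4, 1.8 → max 2.4
C regrets: 2.1, 1.2, 0.0, 1.0 → max 2.1
D regrets: 0.5, 0.6, 1.5, 1.4 → max 1.5
E regrets: 2.2, 0.3, 0.8, 0.4 → max 2.2
F regrets: 0.0, 2.2, 1.0, 0.3 → max 2.2
Smallest max regret = 0.8 → A.
Row averages: A=4.55, B=3.75, C=3.875, D=3.95, E=4.025, F=4.075
Highest average = 4.55 → A.

minimax regret → A; laplace → A (agree)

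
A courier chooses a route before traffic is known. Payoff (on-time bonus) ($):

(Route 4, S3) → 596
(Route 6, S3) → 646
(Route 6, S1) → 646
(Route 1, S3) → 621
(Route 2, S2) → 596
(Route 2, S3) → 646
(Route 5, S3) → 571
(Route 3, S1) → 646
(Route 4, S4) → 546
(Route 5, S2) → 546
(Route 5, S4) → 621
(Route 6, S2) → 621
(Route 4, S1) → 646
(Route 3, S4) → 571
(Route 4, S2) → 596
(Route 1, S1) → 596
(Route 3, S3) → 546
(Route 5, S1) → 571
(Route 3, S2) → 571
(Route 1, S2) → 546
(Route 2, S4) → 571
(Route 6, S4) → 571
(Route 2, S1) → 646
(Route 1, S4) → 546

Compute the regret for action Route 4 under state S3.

Best payoff under S3 is 646.
Regret = 646 − 596 = 50.

50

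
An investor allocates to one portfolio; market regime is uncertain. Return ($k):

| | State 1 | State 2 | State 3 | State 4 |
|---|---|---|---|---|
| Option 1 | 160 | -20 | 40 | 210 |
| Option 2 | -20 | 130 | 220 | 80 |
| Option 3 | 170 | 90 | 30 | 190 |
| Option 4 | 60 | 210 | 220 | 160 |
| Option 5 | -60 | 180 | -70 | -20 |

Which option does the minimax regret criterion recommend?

Option 4

Column bests: State 1=170, State 2=210, State 3=220, State 4=210.
Option 1 regrets: 10, 230, 180, 0 → max 230
Option 2 regrets: 190, 80, 0, 130 → max 190
Option 3 regrets: 0, 120, 190, 20 → max 190
Option 4 regrets: 110, 0, 0, 50 → max 110
Option 5 regrets: 230, 30, 290, 230 → max 290
Smallest max regret = 110 → Option 4.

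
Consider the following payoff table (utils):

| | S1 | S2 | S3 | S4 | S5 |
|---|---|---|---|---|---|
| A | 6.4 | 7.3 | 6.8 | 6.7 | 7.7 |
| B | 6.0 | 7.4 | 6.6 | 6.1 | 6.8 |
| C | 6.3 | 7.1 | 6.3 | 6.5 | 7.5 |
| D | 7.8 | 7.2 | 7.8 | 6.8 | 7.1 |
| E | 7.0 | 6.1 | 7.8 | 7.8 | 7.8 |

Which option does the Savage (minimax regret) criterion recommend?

D

Column bests: S1=7.8, S2=7.4, S3=7.8, S4=7.8, S5=7.8.
A regrets: 1.4, 0.1, 1.0, 1.1, 0.1 → max 1.4
B regrets: 1.8, 0.0, 1.2, 1.7, 1.0 → max 1.8
C regrets: 1.5, 0.3, 1.5, 1.3, 0.3 → max 1.5
D regrets: 0.0, 0.2, 0.0, 1.0, 0.7 → max 1.0
E regrets: 0.8, 1.3, 0.0, 0.0, 0.0 → max 1.3
Smallest max regret = 1.0 → D.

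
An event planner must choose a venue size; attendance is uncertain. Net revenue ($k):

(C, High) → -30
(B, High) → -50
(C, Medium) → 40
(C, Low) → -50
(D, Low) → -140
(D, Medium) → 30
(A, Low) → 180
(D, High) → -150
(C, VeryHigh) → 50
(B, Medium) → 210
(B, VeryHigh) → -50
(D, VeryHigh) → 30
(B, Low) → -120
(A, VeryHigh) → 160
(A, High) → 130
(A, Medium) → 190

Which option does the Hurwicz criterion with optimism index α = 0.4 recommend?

A: 0.4·190 + 0.6·130 = 154
B: 0.4·210 + 0.6·(-120) = 12
C: 0.4·50 + 0.6·(-50) = -10
D: 0.4·30 + 0.6·(-150) = -78
Highest Hurwicz score = 154 → A.

A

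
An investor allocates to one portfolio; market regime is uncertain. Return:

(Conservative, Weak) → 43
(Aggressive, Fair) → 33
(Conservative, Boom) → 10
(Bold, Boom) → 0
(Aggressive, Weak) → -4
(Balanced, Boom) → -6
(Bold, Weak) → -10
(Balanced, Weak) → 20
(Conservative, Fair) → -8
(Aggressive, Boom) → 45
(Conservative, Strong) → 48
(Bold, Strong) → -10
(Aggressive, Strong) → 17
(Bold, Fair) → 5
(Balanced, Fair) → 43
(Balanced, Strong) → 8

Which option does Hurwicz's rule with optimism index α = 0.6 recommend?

Conservative

Conservative: 0.6·48 + 0.4·(-8) = 25.6
Balanced: 0.6·43 + 0.4·(-6) = 23.4
Aggressive: 0.6·45 + 0.4·(-4) = 25.4
Bold: 0.6·5 + 0.4·(-10) = -1
Highest Hurwicz score = 25.6 → Conservative.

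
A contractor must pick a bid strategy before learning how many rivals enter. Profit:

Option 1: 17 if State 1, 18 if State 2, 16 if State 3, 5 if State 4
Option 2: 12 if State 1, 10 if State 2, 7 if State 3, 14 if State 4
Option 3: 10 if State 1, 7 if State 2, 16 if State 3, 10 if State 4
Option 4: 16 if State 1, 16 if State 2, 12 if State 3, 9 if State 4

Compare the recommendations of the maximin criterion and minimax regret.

Row minima: Option 1=5, Option 2=7, Option 3=7, Option 4=9
Best worst-case = 9 → Option 4.
Column bests: State 1=17, State 2=18, State 3=16, State 4=14.
Option 1 regrets: 0, 0, 0, 9 → max 9
Option 2 regrets: 5, 8, 9, 0 → max 9
Option 3 regrets: 7, 11, 0, 4 → max 11
Option 4 regrets: 1, 2, 4, 5 → max 5
Smallest max regret = 5 → Option 4.

maximin → Option 4; minimax regret → Option 4 (agree)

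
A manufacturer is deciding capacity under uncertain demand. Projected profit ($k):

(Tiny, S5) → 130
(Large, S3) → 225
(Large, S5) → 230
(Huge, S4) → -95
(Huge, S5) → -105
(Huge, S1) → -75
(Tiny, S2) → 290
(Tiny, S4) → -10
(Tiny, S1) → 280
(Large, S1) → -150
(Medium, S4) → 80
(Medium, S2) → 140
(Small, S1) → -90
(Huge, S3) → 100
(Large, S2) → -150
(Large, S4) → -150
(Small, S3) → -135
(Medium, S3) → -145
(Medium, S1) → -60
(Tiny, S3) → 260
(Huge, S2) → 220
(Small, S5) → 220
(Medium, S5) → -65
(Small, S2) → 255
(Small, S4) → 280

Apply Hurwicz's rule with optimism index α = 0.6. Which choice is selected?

Tiny

Tiny: 0.6·290 + 0.4·(-10) = 170
Small: 0.6·280 + 0.4·(-135) = 114
Medium: 0.6·140 + 0.4·(-145) = 26
Large: 0.6·230 + 0.4·(-150) = 78
Huge: 0.6·220 + 0.4·(-105) = 90
Highest Hurwicz score = 170 → Tiny.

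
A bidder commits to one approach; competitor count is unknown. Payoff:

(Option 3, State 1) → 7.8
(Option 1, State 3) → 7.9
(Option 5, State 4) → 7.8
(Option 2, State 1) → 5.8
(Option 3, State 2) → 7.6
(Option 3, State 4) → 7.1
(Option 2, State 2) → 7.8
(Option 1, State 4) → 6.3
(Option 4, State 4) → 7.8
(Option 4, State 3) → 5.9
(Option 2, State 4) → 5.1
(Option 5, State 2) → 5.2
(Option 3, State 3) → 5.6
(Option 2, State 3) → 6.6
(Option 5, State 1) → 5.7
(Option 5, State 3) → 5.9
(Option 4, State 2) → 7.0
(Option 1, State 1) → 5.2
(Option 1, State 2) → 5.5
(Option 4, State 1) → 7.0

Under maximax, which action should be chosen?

Row maxima: Option 1=7.9, Option 2=7.8, Option 3=7.8, Option 4=7.8, Option 5=7.8
Best best-case = 7.9 → Option 1.

Option 1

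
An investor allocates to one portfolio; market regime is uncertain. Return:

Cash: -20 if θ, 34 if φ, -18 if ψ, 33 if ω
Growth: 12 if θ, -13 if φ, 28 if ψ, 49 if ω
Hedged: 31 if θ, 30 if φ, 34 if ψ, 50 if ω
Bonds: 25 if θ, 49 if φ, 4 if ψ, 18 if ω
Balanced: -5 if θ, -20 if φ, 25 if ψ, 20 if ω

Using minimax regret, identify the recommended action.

Hedged

Column bests: θ=31, φ=49, ψ=34, ω=50.
Cash regrets: 51, 15, 52, 17 → max 52
Growth regrets: 19, 62, 6, 1 → max 62
Hedged regrets: 0, 19, 0, 0 → max 19
Bonds regrets: 6, 0, 30, 32 → max 32
Balanced regrets: 36, 69, 9, 30 → max 69
Smallest max regret = 19 → Hedged.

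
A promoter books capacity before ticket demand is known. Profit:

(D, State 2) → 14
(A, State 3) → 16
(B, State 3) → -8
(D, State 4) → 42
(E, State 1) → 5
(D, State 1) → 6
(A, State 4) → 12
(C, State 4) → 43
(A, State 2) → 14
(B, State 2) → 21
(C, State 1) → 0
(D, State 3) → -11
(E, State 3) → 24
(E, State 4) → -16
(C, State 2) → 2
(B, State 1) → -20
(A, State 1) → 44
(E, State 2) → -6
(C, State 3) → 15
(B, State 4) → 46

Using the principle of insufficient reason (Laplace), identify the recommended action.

Row averages: A=21.5, B=9.75, C=15, D=12.75, E=1.75
Highest average = 21.5 → A.

A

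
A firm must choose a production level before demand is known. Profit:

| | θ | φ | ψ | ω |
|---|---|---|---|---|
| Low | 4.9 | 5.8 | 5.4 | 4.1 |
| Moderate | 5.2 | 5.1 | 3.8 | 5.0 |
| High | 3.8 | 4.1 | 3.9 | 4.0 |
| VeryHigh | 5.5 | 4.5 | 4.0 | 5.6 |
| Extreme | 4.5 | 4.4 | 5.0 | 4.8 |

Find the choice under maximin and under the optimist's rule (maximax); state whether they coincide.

Row minima: Low=4.1, Moderate=3.8, High=3.8, VeryHigh=4.0, Extreme=4.4
Best worst-case = 4.4 → Extreme.
Row maxima: Low=5.8, Moderate=5.2, High=4.1, VeryHigh=5.6, Extreme=5.0
Best best-case = 5.8 → Low.

maximin → Extreme; maximax → Low (disagree)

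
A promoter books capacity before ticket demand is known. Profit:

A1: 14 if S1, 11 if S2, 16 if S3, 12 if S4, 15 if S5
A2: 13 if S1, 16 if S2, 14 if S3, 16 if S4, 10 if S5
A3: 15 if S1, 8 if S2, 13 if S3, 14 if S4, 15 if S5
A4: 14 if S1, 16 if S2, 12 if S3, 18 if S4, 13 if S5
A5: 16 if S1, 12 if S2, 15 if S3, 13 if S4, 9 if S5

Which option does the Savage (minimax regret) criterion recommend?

A4

Column bests: S1=16, S2=16, S3=16, S4=18, S5=15.
A1 regrets: 2, 5, 0, 6, 0 → max 6
A2 regrets: 3, 0, 2, 2, 5 → max 5
A3 regrets: 1, 8, 3, 4, 0 → max 8
A4 regrets: 2, 0, 4, 0, 2 → max 4
A5 regrets: 0, 4, 1, 5, 6 → max 6
Smallest max regret = 4 → A4.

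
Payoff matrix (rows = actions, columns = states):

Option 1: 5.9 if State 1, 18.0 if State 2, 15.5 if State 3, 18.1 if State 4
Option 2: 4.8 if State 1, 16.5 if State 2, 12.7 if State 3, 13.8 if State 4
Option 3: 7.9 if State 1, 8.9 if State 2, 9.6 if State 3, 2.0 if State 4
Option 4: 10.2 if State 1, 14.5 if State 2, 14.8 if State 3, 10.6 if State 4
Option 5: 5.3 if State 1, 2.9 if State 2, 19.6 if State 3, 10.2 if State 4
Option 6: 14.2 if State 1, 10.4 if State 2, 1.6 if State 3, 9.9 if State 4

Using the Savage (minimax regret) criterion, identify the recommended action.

Option 4

Column bests: State 1=14.2, State 2=18.0, State 3=19.6, State 4=18.1.
Option 1 regrets: 8.3, 0.0, 4.1, 0.0 → max 8.3
Option 2 regrets: 9.4, 1.5, 6.9, 4.3 → max 9.4
Option 3 regrets: 6.3, 9.1, 10.0, 16.1 → max 16.1
Option 4 regrets: 4.0, 3.5, 4.8, 7.5 → max 7.5
Option 5 regrets: 8.9, 15.1, 0.0, 7.9 → max 15.1
Option 6 regrets: 0.0, 7.6, 18.0, 8.2 → max 18.0
Smallest max regret = 7.5 → Option 4.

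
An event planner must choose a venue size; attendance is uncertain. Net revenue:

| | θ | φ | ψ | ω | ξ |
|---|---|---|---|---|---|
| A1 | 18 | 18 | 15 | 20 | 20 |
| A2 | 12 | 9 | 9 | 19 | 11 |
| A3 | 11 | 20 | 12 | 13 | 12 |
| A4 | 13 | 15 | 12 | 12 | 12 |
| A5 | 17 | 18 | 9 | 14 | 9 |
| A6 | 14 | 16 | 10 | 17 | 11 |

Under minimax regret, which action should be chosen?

Column bests: θ=18, φ=20, ψ=15, ω=20, ξ=20.
A1 regrets: 0, 2, 0, 0, 0 → max 2
A2 regrets: 6, 11, 6, 1, 9 → max 11
A3 regrets: 7, 0, 3, 7, 8 → max 8
A4 regrets: 5, 5, 3, 8, 8 → max 8
A5 regrets: 1, 2, 6, 6, 11 → max 11
A6 regrets: 4, 4, 5, 3, 9 → max 9
Smallest max regret = 2 → A1.

A1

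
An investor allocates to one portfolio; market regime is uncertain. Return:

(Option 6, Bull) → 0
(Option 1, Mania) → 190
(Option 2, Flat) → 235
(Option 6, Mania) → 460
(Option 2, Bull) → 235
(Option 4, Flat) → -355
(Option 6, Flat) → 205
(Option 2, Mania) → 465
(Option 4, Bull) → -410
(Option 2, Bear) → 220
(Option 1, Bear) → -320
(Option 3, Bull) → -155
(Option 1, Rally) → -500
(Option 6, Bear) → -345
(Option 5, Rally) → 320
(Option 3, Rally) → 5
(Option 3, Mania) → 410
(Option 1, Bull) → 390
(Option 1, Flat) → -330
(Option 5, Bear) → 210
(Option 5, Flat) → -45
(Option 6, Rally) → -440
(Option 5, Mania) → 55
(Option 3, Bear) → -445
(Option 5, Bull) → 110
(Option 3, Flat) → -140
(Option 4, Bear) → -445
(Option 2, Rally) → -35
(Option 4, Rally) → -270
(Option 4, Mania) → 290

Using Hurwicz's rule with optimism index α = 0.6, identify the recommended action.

Option 2

Option 1: 0.6·390 + 0.4·(-500) = 34
Option 2: 0.6·465 + 0.4·(-35) = 265
Option 3: 0.6·410 + 0.4·(-445) = 68
Option 4: 0.6·290 + 0.4·(-445) = -4
Option 5: 0.6·320 + 0.4·(-45) = 174
Option 6: 0.6·460 + 0.4·(-440) = 100
Highest Hurwicz score = 265 → Option 2.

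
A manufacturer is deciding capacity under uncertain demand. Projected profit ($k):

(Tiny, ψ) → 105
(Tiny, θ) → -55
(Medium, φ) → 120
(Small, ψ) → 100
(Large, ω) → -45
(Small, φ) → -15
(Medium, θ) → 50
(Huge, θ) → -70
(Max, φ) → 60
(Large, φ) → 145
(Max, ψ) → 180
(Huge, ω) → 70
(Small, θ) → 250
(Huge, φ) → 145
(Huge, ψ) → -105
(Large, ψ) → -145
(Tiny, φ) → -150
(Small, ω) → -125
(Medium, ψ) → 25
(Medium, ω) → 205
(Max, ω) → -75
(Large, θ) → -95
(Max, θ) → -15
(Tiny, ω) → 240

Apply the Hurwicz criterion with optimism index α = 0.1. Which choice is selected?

Medium

Tiny: 0.1·240 + 0.9·(-150) = -111
Small: 0.1·250 + 0.9·(-125) = -87.5
Medium: 0.1·205 + 0.9·25 = 43
Large: 0.1·145 + 0.9·(-145) = -116
Huge: 0.1·145 + 0.9·(-105) = -80
Max: 0.1·180 + 0.9·(-75) = -49.5
Highest Hurwicz score = 43 → Medium.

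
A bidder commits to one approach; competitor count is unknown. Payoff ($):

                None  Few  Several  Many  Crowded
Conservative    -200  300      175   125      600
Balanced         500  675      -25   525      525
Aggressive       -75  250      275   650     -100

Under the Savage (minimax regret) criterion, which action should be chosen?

Balanced

Column bests: None=500, Few=675, Several=275, Many=650, Crowded=600.
Conservative regrets: 700, 375, 100, 525, 0 → max 700
Balanced regrets: 0, 0, 300, 125, 75 → max 300
Aggressive regrets: 575, 425, 0, 0, 700 → max 700
Smallest max regret = 300 → Balanced.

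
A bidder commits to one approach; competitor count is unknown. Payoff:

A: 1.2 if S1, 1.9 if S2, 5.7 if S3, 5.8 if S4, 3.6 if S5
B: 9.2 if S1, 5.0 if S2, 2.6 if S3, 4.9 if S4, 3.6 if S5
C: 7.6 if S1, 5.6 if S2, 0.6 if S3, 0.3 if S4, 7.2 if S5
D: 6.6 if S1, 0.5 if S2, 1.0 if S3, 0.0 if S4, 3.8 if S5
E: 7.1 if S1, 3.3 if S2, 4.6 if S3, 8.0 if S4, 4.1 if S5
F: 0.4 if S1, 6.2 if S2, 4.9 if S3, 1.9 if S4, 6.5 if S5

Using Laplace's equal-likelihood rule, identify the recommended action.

Row averages: A=3.64, B=5.06, C=4.26, D=2.38, E=5.42, F=3.98
Highest average = 5.42 → E.

E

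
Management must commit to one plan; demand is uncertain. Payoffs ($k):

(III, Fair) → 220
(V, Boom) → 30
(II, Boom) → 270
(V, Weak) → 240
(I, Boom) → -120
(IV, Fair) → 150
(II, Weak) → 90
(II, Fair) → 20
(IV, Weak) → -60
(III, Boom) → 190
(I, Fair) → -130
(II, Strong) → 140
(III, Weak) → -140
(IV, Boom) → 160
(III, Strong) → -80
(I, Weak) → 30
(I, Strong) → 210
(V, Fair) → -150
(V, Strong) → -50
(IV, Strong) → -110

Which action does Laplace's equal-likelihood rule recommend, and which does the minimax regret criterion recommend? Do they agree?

Row averages: I=-2.5, II=130, III=47.5, IV=35, V=17.5
Highest average = 130 → II.
Column bests: Weak=240, Fair=220, Strong=210, Boom=270.
I regrets: 210, 350, 0, 390 → max 390
II regrets: 150, 200, 70, 0 → max 200
III regrets: 380, 0, 290, 80 → max 380
IV regrets: 300, 70, 320, 110 → max 320
V regrets: 0, 370, 260, 240 → max 370
Smallest max regret = 200 → II.

laplace → II; minimax regret → II (agree)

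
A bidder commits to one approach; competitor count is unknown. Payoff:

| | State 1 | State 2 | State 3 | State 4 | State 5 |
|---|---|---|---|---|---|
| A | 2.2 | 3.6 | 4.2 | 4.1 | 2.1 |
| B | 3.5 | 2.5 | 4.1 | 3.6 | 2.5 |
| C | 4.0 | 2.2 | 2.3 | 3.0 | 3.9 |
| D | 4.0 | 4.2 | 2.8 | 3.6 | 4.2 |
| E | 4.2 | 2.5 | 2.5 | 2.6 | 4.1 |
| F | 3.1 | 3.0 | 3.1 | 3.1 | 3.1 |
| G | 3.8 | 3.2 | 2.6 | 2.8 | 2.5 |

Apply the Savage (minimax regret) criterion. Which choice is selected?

F

Column bests: State 1=4.2, State 2=4.2, State 3=4.2, State 4=4.1, State 5=4.2.
A regrets: 2.0, 0.6, 0.0, 0.0, 2.1 → max 2.1
B regrets: 0.7, 1.7, 0.1, 0.5, 1.7 → max 1.7
C regrets: 0.2, 2.0, 1.9, 1.1, 0.3 → max 2.0
D regrets: 0.2, 0.0, 1.4, 0.5, 0.0 → max 1.4
E regrets: 0.0, 1.7, 1.7, 1.5, 0.1 → max 1.7
F regrets: 1.1, 1.2, 1.1, 1.0, 1.1 → max 1.2
G regrets: 0.4, 1.0, 1.6, 1.3, 1.7 → max 1.7
Smallest max regret = 1.2 → F.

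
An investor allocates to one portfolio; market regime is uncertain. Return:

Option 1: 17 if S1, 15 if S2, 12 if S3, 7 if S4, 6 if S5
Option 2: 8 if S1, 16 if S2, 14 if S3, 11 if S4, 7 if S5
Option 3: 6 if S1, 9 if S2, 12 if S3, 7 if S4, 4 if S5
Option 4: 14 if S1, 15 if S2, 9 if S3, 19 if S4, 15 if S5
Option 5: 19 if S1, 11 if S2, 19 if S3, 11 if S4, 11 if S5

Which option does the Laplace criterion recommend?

Row averages: Option 1=11.4, Option 2=11.2, Option 3=7.6, Option 4=14.4, Option 5=14.2
Highest average = 14.4 → Option 4.

Option 4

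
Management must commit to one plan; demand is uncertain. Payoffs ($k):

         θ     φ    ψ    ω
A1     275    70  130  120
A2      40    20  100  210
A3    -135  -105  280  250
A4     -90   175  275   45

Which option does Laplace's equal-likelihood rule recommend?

Row averages: A1=148.75, A2=92.5, A3=72.5, A4=101.25
Highest average = 148.75 → A1.

A1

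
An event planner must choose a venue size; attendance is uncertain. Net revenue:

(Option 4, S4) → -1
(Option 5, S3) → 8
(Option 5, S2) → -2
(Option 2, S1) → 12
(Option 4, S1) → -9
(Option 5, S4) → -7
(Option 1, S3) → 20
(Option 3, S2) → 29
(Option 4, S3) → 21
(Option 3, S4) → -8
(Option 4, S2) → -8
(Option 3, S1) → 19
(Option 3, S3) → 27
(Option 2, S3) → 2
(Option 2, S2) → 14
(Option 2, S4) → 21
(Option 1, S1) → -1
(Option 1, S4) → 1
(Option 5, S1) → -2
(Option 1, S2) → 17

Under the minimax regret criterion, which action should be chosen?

Column bests: S1=19, S2=29, S3=27, S4=21.
Option 1 regrets: 20, 12, 7, 20 → max 20
Option 2 regrets: 7, 15, 25, 0 → max 25
Option 3 regrets: 0, 0, 0, 29 → max 29
Option 4 regrets: 28, 37, 6, 22 → max 37
Option 5 regrets: 21, 31, 19, 28 → max 31
Smallest max regret = 20 → Option 1.

Option 1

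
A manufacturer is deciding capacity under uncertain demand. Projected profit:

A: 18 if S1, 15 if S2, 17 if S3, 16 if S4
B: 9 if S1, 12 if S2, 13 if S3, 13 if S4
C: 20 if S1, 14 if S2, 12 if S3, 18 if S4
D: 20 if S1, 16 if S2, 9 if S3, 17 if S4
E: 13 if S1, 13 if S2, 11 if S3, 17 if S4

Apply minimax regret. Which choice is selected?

Column bests: S1=20, S2=16, S3=17, S4=18.
A regrets: 2, 1, 0, 2 → max 2
B regrets: 11, 4, 4, 5 → max 11
C regrets: 0, 2, 5, 0 → max 5
D regrets: 0, 0, 8, 1 → max 8
E regrets: 7, 3, 6, 1 → max 7
Smallest max regret = 2 → A.

A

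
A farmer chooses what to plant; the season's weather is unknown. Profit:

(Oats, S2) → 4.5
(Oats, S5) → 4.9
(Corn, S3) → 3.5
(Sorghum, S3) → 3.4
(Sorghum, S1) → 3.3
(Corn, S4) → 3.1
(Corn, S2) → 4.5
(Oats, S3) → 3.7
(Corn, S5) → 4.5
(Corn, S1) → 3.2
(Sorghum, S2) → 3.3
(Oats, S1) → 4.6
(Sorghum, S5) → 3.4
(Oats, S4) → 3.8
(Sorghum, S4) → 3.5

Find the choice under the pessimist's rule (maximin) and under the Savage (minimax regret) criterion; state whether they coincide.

maximin → Oats; minimax regret → Oats (agree)

Row minima: Oats=3.7, Sorghum=3.3, Corn=3.1
Best worst-case = 3.7 → Oats.
Column bests: S1=4.6, S2=4.5, S3=3.7, S4=3.8, S5=4.9.
Oats regrets: 0.0, 0.0, 0.0, 0.0, 0.0 → max 0.0
Sorghum regrets: 1.3, 1.2, 0.3, 0.3, 1.5 → max 1.5
Corn regrets: 1.4, 0.0, 0.2, 0.7, 0.4 → max 1.4
Smallest max regret = 0.0 → Oats.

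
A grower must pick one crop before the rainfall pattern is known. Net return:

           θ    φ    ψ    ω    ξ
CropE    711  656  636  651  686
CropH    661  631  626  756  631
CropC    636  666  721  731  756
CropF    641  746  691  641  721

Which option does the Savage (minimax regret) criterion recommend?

Column bests: θ=711, φ=746, ψ=721, ω=756, ξ=756.
CropE regrets: 0, 90, 85, 105, 70 → max 105
CropH regrets: 50, 115, 95, 0, 125 → max 125
CropC regrets: 75, 80, 0, 25, 0 → max 80
CropF regrets: 70, 0, 30, 115, 35 → max 115
Smallest max regret = 80 → CropC.

CropC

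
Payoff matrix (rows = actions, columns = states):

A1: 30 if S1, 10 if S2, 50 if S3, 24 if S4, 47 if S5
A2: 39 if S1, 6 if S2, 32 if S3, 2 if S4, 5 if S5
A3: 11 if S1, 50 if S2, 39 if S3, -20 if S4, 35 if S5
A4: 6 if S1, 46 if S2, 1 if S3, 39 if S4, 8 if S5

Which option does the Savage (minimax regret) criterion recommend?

A1

Column bests: S1=39, S2=50, S3=50, S4=39, S5=47.
A1 regrets: 9, 40, 0, 15, 0 → max 40
A2 regrets: 0, 44, 18, 37, 42 → max 44
A3 regrets: 28, 0, 11, 59, 12 → max 59
A4 regrets: 33, 4, 49, 0, 39 → max 49
Smallest max regret = 40 → A1.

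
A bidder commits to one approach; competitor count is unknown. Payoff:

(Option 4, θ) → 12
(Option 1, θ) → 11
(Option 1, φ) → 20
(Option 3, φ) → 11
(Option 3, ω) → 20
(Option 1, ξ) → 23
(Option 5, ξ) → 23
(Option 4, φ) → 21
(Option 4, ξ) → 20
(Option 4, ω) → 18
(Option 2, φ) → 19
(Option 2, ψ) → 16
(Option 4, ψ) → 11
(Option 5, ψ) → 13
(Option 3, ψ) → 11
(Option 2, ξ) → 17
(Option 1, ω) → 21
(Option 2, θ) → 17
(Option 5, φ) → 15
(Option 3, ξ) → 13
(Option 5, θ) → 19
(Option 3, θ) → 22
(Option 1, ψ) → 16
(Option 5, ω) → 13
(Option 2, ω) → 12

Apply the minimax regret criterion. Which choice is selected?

Option 5

Column bests: θ=22, φ=21, ψ=16, ω=21, ξ=23.
Option 1 regrets: 11, 1, 0, 0, 0 → max 11
Option 2 regrets: 5, 2, 0, 9, 6 → max 9
Option 3 regrets: 0, 10, 5, 1, 10 → max 10
Option 4 regrets: 10, 0, 5, 3, 3 → max 10
Option 5 regrets: 3, 6, 3, 8, 0 → max 8
Smallest max regret = 8 → Option 5.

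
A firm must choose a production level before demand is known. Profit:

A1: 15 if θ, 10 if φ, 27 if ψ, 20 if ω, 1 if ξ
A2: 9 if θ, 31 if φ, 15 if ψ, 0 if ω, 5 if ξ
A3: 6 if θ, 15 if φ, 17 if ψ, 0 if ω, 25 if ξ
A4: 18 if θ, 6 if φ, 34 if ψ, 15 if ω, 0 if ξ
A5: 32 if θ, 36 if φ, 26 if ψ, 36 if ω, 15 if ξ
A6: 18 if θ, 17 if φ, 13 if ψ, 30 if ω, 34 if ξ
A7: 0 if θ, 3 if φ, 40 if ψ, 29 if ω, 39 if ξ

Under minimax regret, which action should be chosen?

A5

Column bests: θ=32, φ=36, ψ=40, ω=36, ξ=39.
A1 regrets: 17, 26, 13, 16, 38 → max 38
A2 regrets: 23, 5, 25, 36, 34 → max 36
A3 regrets: 26, 21, 23, 36, 14 → max 36
A4 regrets: 14, 30, 6, 21, 39 → max 39
A5 regrets: 0, 0, 14, 0, 24 → max 24
A6 regrets: 14, 19, 27, 6, 5 → max 27
A7 regrets: 32, 33, 0, 7, 0 → max 33
Smallest max regret = 24 → A5.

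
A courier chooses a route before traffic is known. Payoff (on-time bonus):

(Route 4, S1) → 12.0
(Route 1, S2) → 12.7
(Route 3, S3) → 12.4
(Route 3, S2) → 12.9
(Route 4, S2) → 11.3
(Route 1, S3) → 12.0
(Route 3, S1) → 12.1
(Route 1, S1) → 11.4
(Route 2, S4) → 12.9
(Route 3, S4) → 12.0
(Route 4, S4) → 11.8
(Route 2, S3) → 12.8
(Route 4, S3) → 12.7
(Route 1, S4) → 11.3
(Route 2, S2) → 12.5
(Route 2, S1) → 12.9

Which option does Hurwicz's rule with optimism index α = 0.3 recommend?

Route 1: 0.3·12.7 + 0.7·11.3 = 11.72
Route 2: 0.3·12.9 + 0.7·12.5 = 12.62
Route 3: 0.3·12.9 + 0.7·12.0 = 12.27
Route 4: 0.3·12.7 + 0.7·11.3 = 11.72
Highest Hurwicz score = 12.62 → Route 2.

Route 2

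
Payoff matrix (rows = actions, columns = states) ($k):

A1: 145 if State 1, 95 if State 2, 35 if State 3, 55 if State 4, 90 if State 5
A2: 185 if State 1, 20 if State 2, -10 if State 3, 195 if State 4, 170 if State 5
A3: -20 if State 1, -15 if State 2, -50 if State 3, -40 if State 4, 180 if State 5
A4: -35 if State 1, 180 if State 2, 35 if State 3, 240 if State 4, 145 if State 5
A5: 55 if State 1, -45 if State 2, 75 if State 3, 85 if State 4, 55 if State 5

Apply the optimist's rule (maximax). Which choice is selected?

A4

Row maxima: A1=145, A2=195, A3=180, A4=240, A5=85
Best best-case = 240 → A4.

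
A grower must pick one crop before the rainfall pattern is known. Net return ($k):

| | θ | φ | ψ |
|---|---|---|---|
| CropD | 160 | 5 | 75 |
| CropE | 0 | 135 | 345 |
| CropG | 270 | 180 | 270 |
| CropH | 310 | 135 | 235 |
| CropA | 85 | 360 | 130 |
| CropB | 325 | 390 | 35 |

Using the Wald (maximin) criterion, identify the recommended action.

Row minima: CropD=5, CropE=0, CropG=180, CropH=135, CropA=85, CropB=35
Best worst-case = 180 → CropG.

CropG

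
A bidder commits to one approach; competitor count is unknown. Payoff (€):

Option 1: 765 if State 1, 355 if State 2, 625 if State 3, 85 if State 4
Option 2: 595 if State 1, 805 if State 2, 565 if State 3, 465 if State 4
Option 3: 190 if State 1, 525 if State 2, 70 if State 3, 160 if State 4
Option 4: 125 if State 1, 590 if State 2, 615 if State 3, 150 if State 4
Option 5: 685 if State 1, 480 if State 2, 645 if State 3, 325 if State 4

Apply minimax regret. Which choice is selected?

Option 2

Column bests: State 1=765, State 2=805, State 3=645, State 4=465.
Option 1 regrets: 0, 450, 20, 380 → max 450
Option 2 regrets: 170, 0, 80, 0 → max 170
Option 3 regrets: 575, 280, 575, 305 → max 575
Option 4 regrets: 640, 215, 30, 315 → max 640
Option 5 regrets: 80, 325, 0, 140 → max 325
Smallest max regret = 170 → Option 2.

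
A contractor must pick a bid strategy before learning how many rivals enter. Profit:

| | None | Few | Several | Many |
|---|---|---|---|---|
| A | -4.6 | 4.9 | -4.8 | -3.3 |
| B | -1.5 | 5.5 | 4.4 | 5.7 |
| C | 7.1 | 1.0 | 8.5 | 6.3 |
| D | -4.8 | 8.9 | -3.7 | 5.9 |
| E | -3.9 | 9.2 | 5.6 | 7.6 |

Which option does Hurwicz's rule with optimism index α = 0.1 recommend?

C

A: 0.1·4.9 + 0.9·(-4.8) = -3.83
B: 0.1·5.7 + 0.9·(-1.5) = -0.78
C: 0.1·8.5 + 0.9·1.0 = 1.75
D: 0.1·8.9 + 0.9·(-4.8) = -3.43
E: 0.1·9.2 + 0.9·(-3.9) = -2.59
Highest Hurwicz score = 1.75 → C.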